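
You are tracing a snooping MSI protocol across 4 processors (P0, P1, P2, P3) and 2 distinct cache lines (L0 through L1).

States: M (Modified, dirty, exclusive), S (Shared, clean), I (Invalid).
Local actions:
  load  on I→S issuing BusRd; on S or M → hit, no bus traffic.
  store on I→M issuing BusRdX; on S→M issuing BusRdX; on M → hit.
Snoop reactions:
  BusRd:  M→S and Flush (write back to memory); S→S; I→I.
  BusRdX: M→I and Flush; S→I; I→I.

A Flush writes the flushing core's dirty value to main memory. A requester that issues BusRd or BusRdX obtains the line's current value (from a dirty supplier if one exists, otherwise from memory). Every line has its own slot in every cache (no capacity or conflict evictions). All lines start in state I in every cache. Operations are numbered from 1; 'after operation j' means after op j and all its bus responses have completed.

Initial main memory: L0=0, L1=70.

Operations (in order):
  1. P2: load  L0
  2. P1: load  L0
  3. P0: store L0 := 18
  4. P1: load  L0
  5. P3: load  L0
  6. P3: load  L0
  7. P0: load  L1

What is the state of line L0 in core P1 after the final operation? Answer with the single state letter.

  op1 P2: load  L0 → I/I/S/I on L0; bus BusRd; mem=0
  op2 P1: load  L0 → I/S/S/I on L0; bus BusRd; mem=0
  op3 P0: store L0 := 18 → M/I/I/I on L0; bus BusRdX; mem=0
  op4 P1: load  L0 → S/S/I/I on L0; bus BusRd Flush; mem=18
  op5 P3: load  L0 → S/S/I/S on L0; bus BusRd; mem=18
  op6 P3: load  L0 → S/S/I/S on L0; bus (none); mem=18
  op7 P0: load  L1 → S/I/I/I on L1; bus BusRd; mem=70

state = S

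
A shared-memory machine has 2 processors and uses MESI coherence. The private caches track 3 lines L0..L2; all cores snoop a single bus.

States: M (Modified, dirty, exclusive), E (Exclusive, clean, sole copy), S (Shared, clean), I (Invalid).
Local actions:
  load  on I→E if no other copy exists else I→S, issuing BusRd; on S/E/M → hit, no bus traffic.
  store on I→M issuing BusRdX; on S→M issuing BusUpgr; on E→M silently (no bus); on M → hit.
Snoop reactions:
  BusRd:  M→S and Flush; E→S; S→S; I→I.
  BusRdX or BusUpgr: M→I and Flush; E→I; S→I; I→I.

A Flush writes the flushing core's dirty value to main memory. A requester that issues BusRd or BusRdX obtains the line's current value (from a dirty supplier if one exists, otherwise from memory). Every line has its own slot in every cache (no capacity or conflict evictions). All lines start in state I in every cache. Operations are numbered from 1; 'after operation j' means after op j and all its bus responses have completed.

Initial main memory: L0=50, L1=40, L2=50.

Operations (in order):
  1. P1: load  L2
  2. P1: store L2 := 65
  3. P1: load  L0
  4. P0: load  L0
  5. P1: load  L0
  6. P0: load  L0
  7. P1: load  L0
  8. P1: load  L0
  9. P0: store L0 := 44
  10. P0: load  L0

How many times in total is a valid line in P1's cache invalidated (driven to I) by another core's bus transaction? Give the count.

  op1 P1: load  L2 → I/E on L2; bus BusRd; mem=50
  op2 P1: store L2 := 65 → I/M on L2; bus (none); mem=50
  op3 P1: load  L0 → I/E on L0; bus BusRd; mem=50
  op4 P0: load  L0 → S/S on L0; bus BusRd; mem=50
  op5 P1: load  L0 → S/S on L0; bus (none); mem=50
  op6 P0: load  L0 → S/S on L0; bus (none); mem=50
  op7 P1: load  L0 → S/S on L0; bus (none); mem=50
  op8 P1: load  L0 → S/S on L0; bus (none); mem=50
  op9 P0: store L0 := 44 → M/I on L0; bus BusUpgr; mem=50
  op10 P0: load  L0 → M/I on L0; bus (none); mem=50

invalidations = 1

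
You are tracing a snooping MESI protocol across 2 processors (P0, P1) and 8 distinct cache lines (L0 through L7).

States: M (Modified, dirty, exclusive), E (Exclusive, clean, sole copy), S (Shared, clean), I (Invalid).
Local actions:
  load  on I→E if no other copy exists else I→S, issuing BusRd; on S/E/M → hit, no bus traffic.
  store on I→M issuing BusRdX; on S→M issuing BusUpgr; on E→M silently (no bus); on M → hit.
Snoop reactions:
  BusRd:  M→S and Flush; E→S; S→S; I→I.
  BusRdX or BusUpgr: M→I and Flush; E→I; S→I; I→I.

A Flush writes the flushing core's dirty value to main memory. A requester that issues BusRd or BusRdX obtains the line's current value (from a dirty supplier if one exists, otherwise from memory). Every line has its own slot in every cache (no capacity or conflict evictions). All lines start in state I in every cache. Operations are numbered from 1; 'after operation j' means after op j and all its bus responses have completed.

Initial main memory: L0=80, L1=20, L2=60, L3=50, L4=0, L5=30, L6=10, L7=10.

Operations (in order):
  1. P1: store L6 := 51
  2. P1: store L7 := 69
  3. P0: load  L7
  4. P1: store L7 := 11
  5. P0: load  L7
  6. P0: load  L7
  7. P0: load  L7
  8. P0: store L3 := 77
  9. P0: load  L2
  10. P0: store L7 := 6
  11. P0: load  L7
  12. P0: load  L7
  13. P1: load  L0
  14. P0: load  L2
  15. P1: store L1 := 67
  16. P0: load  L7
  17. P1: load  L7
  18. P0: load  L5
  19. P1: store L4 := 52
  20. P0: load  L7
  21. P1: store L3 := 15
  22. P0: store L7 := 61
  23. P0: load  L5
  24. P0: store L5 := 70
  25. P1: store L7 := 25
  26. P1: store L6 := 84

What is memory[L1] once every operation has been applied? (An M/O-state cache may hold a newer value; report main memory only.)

  op1 P1: store L6 := 51 → I/M on L6; bus BusRdX; mem=10
  op2 P1: store L7 := 69 → I/M on L7; bus BusRdX; mem=10
  op3 P0: load  L7 → S/S on L7; bus BusRd Flush; mem=69
  op4 P1: store L7 := 11 → I/M on L7; bus BusUpgr; mem=69
  op5 P0: load  L7 → S/S on L7; bus BusRd Flush; mem=11
  op6 P0: load  L7 → S/S on L7; bus (none); mem=11
  op7 P0: load  L7 → S/S on L7; bus (none); mem=11
  op8 P0: store L3 := 77 → M/I on L3; bus BusRdX; mem=50
  op9 P0: load  L2 → E/I on L2; bus BusRd; mem=60
  op10 P0: store L7 := 6 → M/I on L7; bus BusUpgr; mem=11
  op11 P0: load  L7 → M/I on L7; bus (none); mem=11
  op12 P0: load  L7 → M/I on L7; bus (none); mem=11
  op13 P1: load  L0 → I/E on L0; bus BusRd; mem=80
  op14 P0: load  L2 → E/I on L2; bus (none); mem=60
  op15 P1: store L1 := 67 → I/M on L1; bus BusRdX; mem=20
  op16 P0: load  L7 → M/I on L7; bus (none); mem=11
  op17 P1: load  L7 → S/S on L7; bus BusRd Flush; mem=6
  op18 P0: load  L5 → E/I on L5; bus BusRd; mem=30
  op19 P1: store L4 := 52 → I/M on L4; bus BusRdX; mem=0
  op20 P0: load  L7 → S/S on L7; bus (none); mem=6
  op21 P1: store L3 := 15 → I/M on L3; bus BusRdX Flush; mem=77
  op22 P0: store L7 := 61 → M/I on L7; bus BusUpgr; mem=6
  op23 P0: load  L5 → E/I on L5; bus (none); mem=30
  op24 P0: store L5 := 70 → M/I on L5; bus (none); mem=30
  op25 P1: store L7 := 25 → I/M on L7; bus BusRdX Flush; mem=61
  op26 P1: store L6 := 84 → I/M on L6; bus (none); mem=10

memory[L1] = 20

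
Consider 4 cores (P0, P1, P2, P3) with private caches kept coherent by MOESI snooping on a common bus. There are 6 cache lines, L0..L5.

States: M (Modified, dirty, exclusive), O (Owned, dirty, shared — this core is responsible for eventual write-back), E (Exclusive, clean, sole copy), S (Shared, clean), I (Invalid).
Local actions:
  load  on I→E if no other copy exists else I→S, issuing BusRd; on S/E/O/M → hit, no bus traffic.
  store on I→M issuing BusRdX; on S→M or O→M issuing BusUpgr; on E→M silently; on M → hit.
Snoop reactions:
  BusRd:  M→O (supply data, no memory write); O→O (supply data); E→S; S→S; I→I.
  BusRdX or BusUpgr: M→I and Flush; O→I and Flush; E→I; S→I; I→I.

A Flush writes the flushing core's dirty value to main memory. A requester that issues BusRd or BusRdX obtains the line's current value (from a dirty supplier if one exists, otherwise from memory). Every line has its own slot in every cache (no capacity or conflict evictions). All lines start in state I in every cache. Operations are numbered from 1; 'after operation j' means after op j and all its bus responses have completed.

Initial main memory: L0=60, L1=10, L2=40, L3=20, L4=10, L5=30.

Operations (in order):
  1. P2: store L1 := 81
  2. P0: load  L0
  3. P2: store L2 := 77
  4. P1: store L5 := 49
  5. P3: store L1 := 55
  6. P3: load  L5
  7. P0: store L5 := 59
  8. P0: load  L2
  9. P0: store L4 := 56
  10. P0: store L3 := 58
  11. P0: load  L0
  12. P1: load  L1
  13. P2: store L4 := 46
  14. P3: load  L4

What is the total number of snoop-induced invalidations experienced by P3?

invalidations = 1

[1] P2: store L1 := 81 | P0:I, P1:I, P2:M(81), P3:I | bus: BusRdX
[2] P0: load  L0 | P0:E(60), P1:I, P2:I, P3:I | bus: BusRd
[3] P2: store L2 := 77 | P0:I, P1:I, P2:M(77), P3:I | bus: BusRdX
[4] P1: store L5 := 49 | P0:I, P1:M(49), P2:I, P3:I | bus: BusRdX
[5] P3: store L1 := 55 | P0:I, P1:I, P2:I, P3:M(55) | bus: BusRdX,Flush
[6] P3: load  L5 | P0:I, P1:O(49), P2:I, P3:S(49) | bus: BusRd
[7] P0: store L5 := 59 | P0:M(59), P1:I, P2:I, P3:I | bus: BusRdX,Flush
[8] P0: load  L2 | P0:S(77), P1:I, P2:O(77), P3:I | bus: BusRd
[9] P0: store L4 := 56 | P0:M(56), P1:I, P2:I, P3:I | bus: BusRdX
[10] P0: store L3 := 58 | P0:M(58), P1:I, P2:I, P3:I | bus: BusRdX
[11] P0: load  L0 | P0:E(60), P1:I, P2:I, P3:I | bus: none
[12] P1: load  L1 | P0:I, P1:S(55), P2:I, P3:O(55) | bus: BusRd
[13] P2: store L4 := 46 | P0:I, P1:I, P2:M(46), P3:I | bus: BusRdX,Flush
[14] P3: load  L4 | P0:I, P1:I, P2:O(46), P3:S(46) | bus: BusRd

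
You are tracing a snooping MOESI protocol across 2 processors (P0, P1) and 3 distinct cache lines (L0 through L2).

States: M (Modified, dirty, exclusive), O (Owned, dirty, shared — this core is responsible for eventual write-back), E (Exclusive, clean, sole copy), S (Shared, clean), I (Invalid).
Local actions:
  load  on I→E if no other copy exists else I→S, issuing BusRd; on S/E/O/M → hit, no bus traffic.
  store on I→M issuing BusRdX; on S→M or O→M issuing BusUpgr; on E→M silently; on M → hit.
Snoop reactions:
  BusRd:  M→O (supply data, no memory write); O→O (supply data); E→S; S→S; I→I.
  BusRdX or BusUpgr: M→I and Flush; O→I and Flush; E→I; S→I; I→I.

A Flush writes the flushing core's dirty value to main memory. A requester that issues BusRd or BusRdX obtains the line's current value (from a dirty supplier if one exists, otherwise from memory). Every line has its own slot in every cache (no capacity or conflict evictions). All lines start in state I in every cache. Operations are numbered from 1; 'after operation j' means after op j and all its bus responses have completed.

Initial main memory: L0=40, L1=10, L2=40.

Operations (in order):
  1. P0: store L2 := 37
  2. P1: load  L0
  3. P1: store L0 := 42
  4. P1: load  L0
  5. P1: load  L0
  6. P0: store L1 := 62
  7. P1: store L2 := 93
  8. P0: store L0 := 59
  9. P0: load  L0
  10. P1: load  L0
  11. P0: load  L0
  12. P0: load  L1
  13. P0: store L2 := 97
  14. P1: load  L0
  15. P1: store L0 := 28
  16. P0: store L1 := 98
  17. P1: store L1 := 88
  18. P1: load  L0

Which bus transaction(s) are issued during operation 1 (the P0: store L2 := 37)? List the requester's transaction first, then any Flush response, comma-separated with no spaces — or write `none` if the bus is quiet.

bus = BusRdX

  op1 P0: store L2 := 37 → M/I on L2; bus BusRdX; mem=40
  op2 P1: load  L0 → I/E on L0; bus BusRd; mem=40
  op3 P1: store L0 := 42 → I/M on L0; bus (none); mem=40
  op4 P1: load  L0 → I/M on L0; bus (none); mem=40
  op5 P1: load  L0 → I/M on L0; bus (none); mem=40
  op6 P0: store L1 := 62 → M/I on L1; bus BusRdX; mem=10
  op7 P1: store L2 := 93 → I/M on L2; bus BusRdX Flush; mem=37
  op8 P0: store L0 := 59 → M/I on L0; bus BusRdX Flush; mem=42
  op9 P0: load  L0 → M/I on L0; bus (none); mem=42
  op10 P1: load  L0 → O/S on L0; bus BusRd; mem=42
  op11 P0: load  L0 → O/S on L0; bus (none); mem=42
  op12 P0: load  L1 → M/I on L1; bus (none); mem=10
  op13 P0: store L2 := 97 → M/I on L2; bus BusRdX Flush; mem=93
  op14 P1: load  L0 → O/S on L0; bus (none); mem=42
  op15 P1: store L0 := 28 → I/M on L0; bus BusUpgr Flush; mem=59
  op16 P0: store L1 := 98 → M/I on L1; bus (none); mem=10
  op17 P1: store L1 := 88 → I/M on L1; bus BusRdX Flush; mem=98
  op18 P1: load  L0 → I/M on L0; bus (none); mem=59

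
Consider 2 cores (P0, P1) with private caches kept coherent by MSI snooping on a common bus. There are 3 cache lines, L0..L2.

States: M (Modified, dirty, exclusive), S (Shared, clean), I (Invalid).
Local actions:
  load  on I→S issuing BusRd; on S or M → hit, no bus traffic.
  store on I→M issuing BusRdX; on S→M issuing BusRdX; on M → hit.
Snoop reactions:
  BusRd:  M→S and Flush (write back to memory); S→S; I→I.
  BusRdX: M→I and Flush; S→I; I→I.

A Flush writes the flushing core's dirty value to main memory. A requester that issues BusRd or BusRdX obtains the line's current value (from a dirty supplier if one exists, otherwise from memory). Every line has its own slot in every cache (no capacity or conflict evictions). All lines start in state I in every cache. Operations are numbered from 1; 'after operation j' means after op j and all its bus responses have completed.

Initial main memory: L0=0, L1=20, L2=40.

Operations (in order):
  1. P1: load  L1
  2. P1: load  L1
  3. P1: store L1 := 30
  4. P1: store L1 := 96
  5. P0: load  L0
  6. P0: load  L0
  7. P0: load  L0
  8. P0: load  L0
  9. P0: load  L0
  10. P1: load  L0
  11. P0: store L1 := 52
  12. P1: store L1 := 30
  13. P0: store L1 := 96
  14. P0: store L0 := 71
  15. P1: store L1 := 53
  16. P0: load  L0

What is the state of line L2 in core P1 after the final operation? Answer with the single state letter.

state = I

  op1 P1: load  L1 → I/S on L1; bus BusRd; mem=20
  op2 P1: load  L1 → I/S on L1; bus (none); mem=20
  op3 P1: store L1 := 30 → I/M on L1; bus BusRdX; mem=20
  op4 P1: store L1 := 96 → I/M on L1; bus (none); mem=20
  op5 P0: load  L0 → S/I on L0; bus BusRd; mem=0
  op6 P0: load  L0 → S/I on L0; bus (none); mem=0
  op7 P0: load  L0 → S/I on L0; bus (none); mem=0
  op8 P0: load  L0 → S/I on L0; bus (none); mem=0
  op9 P0: load  L0 → S/I on L0; bus (none); mem=0
  op10 P1: load  L0 → S/S on L0; bus BusRd; mem=0
  op11 P0: store L1 := 52 → M/I on L1; bus BusRdX Flush; mem=96
  op12 P1: store L1 := 30 → I/M on L1; bus BusRdX Flush; mem=52
  op13 P0: store L1 := 96 → M/I on L1; bus BusRdX Flush; mem=30
  op14 P0: store L0 := 71 → M/I on L0; bus BusRdX; mem=0
  op15 P1: store L1 := 53 → I/M on L1; bus BusRdX Flush; mem=96
  op16 P0: load  L0 → M/I on L0; bus (none); mem=0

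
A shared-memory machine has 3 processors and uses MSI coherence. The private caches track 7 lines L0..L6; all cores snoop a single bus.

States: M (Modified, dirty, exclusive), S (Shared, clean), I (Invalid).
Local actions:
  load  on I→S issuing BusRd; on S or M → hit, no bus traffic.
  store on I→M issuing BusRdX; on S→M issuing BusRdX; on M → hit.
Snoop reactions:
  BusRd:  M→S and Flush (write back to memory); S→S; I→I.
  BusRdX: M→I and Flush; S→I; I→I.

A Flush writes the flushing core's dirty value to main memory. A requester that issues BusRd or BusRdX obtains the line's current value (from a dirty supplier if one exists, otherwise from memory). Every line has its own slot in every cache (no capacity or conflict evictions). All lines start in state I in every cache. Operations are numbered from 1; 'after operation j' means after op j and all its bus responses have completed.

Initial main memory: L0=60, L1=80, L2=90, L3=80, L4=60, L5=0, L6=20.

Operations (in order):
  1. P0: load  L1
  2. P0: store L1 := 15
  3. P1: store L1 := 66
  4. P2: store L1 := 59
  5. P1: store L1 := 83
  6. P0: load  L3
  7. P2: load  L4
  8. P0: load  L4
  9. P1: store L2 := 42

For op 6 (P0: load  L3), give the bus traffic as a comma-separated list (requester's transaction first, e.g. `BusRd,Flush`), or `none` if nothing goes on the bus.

bus = BusRd

1. P0: load  L1  bus=[BusRd]  L1: P0=S P1=I P2=I  mem[L1]=80
2. P0: store L1 := 15  bus=[BusRdX]  L1: P0=M P1=I P2=I  mem[L1]=80
3. P1: store L1 := 66  bus=[BusRdX,Flush]  L1: P0=I P1=M P2=I  mem[L1]=15
4. P2: store L1 := 59  bus=[BusRdX,Flush]  L1: P0=I P1=I P2=M  mem[L1]=66
5. P1: store L1 := 83  bus=[BusRdX,Flush]  L1: P0=I P1=M P2=I  mem[L1]=59
6. P0: load  L3  bus=[BusRd]  L3: P0=S P1=I P2=I  mem[L3]=80
7. P2: load  L4  bus=[BusRd]  L4: P0=I P1=I P2=S  mem[L4]=60
8. P0: load  L4  bus=[BusRd]  L4: P0=S P1=I P2=S  mem[L4]=60
9. P1: store L2 := 42  bus=[BusRdX]  L2: P0=I P1=M P2=I  mem[L2]=90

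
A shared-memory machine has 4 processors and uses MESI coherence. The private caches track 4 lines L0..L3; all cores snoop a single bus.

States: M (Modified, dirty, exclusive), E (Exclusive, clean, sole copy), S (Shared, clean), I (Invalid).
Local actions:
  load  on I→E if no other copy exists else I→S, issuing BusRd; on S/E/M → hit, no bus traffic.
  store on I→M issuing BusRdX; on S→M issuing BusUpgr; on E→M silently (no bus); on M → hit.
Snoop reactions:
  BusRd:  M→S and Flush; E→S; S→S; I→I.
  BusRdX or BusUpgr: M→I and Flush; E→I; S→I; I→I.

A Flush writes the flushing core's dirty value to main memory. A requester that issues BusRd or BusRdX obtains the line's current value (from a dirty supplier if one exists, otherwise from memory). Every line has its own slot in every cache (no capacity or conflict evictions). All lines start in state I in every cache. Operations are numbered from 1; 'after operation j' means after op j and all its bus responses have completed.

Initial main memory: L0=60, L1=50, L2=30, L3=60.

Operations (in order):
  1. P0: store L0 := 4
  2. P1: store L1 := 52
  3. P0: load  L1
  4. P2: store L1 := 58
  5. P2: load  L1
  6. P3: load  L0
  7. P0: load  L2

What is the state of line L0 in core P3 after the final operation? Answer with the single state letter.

state = S

step 1: P0: store L0 := 4  ⟶  MIII  (L0)  txn=BusRdX  M[L0]=60
step 2: P1: store L1 := 52  ⟶  IMII  (L1)  txn=BusRdX  M[L1]=50
step 3: P0: load  L1  ⟶  SSII  (L1)  txn=BusRd+Flush  M[L1]=52
step 4: P2: store L1 := 58  ⟶  IIMI  (L1)  txn=BusRdX  M[L1]=52
step 5: P2: load  L1  ⟶  IIMI  (L1)  txn=∅  M[L1]=52
step 6: P3: load  L0  ⟶  SIIS  (L0)  txn=BusRd+Flush  M[L0]=4
step 7: P0: load  L2  ⟶  EIII  (L2)  txn=BusRd  M[L2]=30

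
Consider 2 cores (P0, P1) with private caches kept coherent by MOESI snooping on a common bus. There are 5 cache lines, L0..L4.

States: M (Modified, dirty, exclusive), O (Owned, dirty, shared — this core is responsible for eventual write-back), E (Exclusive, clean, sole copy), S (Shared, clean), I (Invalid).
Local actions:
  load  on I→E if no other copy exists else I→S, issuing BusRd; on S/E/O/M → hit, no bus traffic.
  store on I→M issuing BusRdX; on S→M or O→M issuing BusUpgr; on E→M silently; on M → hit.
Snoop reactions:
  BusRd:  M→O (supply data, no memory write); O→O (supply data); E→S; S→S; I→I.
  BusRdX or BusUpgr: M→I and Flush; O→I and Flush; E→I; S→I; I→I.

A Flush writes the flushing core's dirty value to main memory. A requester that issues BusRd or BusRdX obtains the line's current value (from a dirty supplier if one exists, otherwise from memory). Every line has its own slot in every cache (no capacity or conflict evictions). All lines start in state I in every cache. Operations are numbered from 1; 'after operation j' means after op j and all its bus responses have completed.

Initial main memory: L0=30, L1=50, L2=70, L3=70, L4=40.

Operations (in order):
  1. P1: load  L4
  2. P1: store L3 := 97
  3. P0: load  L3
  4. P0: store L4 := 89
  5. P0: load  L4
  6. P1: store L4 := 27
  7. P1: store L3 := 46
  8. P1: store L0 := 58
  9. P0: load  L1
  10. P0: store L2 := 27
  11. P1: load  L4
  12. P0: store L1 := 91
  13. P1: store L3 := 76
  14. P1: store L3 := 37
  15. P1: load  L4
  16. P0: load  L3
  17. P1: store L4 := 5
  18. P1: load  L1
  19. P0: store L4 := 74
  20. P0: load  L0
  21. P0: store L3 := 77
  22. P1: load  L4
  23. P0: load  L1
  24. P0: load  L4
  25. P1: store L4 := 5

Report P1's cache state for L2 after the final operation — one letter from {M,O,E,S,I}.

[1] P1: load  L4 | P0:I, P1:E(40) | bus: BusRd
[2] P1: store L3 := 97 | P0:I, P1:M(97) | bus: BusRdX
[3] P0: load  L3 | P0:S(97), P1:O(97) | bus: BusRd
[4] P0: store L4 := 89 | P0:M(89), P1:I | bus: BusRdX
[5] P0: load  L4 | P0:M(89), P1:I | bus: none
[6] P1: store L4 := 27 | P0:I, P1:M(27) | bus: BusRdX,Flush
[7] P1: store L3 := 46 | P0:I, P1:M(46) | bus: BusUpgr
[8] P1: store L0 := 58 | P0:I, P1:M(58) | bus: BusRdX
[9] P0: load  L1 | P0:E(50), P1:I | bus: BusRd
[10] P0: store L2 := 27 | P0:M(27), P1:I | bus: BusRdX
[11] P1: load  L4 | P0:I, P1:M(27) | bus: none
[12] P0: store L1 := 91 | P0:M(91), P1:I | bus: none
[13] P1: store L3 := 76 | P0:I, P1:M(76) | bus: none
[14] P1: store L3 := 37 | P0:I, P1:M(37) | bus: none
[15] P1: load  L4 | P0:I, P1:M(27) | bus: none
[16] P0: load  L3 | P0:S(37), P1:O(37) | bus: BusRd
[17] P1: store L4 := 5 | P0:I, P1:M(5) | bus: none
[18] P1: load  L1 | P0:O(91), P1:S(91) | bus: BusRd
[19] P0: store L4 := 74 | P0:M(74), P1:I | bus: BusRdX,Flush
[20] P0: load  L0 | P0:S(58), P1:O(58) | bus: BusRd
[21] P0: store L3 := 77 | P0:M(77), P1:I | bus: BusUpgr,Flush
[22] P1: load  L4 | P0:O(74), P1:S(74) | bus: BusRd
[23] P0: load  L1 | P0:O(91), P1:S(91) | bus: none
[24] P0: load  L4 | P0:O(74), P1:S(74) | bus: none
[25] P1: store L4 := 5 | P0:I, P1:M(5) | bus: BusUpgr,Flush

state = I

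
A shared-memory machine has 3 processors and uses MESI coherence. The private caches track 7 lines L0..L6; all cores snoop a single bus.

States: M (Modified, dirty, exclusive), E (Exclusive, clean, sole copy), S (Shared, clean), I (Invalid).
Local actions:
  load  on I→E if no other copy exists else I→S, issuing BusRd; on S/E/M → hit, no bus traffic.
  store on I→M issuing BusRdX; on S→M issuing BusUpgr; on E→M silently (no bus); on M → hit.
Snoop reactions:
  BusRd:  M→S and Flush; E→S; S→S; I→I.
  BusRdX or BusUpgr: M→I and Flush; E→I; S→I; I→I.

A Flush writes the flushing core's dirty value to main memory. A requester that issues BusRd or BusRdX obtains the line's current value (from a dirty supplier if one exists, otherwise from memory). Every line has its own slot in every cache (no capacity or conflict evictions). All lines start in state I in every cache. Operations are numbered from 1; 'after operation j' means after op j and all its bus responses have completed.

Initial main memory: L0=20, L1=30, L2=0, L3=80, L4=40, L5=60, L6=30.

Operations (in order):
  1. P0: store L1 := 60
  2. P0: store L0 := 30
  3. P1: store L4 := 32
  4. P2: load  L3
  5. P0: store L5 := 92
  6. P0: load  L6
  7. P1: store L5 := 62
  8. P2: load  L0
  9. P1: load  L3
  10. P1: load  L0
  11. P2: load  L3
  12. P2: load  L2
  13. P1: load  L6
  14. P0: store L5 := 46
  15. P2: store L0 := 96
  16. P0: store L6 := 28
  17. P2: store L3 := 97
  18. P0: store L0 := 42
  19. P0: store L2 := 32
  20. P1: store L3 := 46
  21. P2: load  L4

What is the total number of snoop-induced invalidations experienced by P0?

1. P0: store L1 := 60  bus=[BusRdX]  L1: P0=M P1=I P2=I  mem[L1]=30
2. P0: store L0 := 30  bus=[BusRdX]  L0: P0=M P1=I P2=I  mem[L0]=20
3. P1: store L4 := 32  bus=[BusRdX]  L4: P0=I P1=M P2=I  mem[L4]=40
4. P2: load  L3  bus=[BusRd]  L3: P0=I P1=I P2=E  mem[L3]=80
5. P0: store L5 := 92  bus=[BusRdX]  L5: P0=M P1=I P2=I  mem[L5]=60
6. P0: load  L6  bus=[BusRd]  L6: P0=E P1=I P2=I  mem[L6]=30
7. P1: store L5 := 62  bus=[BusRdX,Flush]  L5: P0=I P1=M P2=I  mem[L5]=92
8. P2: load  L0  bus=[BusRd,Flush]  L0: P0=S P1=I P2=S  mem[L0]=30
9. P1: load  L3  bus=[BusRd]  L3: P0=I P1=S P2=S  mem[L3]=80
10. P1: load  L0  bus=[BusRd]  L0: P0=S P1=S P2=S  mem[L0]=30
11. P2: load  L3  bus=[-]  L3: P0=I P1=S P2=S  mem[L3]=80
12. P2: load  L2  bus=[BusRd]  L2: P0=I P1=I P2=E  mem[L2]=0
13. P1: load  L6  bus=[BusRd]  L6: P0=S P1=S P2=I  mem[L6]=30
14. P0: store L5 := 46  bus=[BusRdX,Flush]  L5: P0=M P1=I P2=I  mem[L5]=62
15. P2: store L0 := 96  bus=[BusUpgr]  L0: P0=I P1=I P2=M  mem[L0]=30
16. P0: store L6 := 28  bus=[BusUpgr]  L6: P0=M P1=I P2=I  mem[L6]=30
17. P2: store L3 := 97  bus=[BusUpgr]  L3: P0=I P1=I P2=M  mem[L3]=80
18. P0: store L0 := 42  bus=[BusRdX,Flush]  L0: P0=M P1=I P2=I  mem[L0]=96
19. P0: store L2 := 32  bus=[BusRdX]  L2: P0=M P1=I P2=I  mem[L2]=0
20. P1: store L3 := 46  bus=[BusRdX,Flush]  L3: P0=I P1=M P2=I  mem[L3]=97
21. P2: load  L4  bus=[BusRd,Flush]  L4: P0=I P1=S P2=S  mem[L4]=32

invalidations = 2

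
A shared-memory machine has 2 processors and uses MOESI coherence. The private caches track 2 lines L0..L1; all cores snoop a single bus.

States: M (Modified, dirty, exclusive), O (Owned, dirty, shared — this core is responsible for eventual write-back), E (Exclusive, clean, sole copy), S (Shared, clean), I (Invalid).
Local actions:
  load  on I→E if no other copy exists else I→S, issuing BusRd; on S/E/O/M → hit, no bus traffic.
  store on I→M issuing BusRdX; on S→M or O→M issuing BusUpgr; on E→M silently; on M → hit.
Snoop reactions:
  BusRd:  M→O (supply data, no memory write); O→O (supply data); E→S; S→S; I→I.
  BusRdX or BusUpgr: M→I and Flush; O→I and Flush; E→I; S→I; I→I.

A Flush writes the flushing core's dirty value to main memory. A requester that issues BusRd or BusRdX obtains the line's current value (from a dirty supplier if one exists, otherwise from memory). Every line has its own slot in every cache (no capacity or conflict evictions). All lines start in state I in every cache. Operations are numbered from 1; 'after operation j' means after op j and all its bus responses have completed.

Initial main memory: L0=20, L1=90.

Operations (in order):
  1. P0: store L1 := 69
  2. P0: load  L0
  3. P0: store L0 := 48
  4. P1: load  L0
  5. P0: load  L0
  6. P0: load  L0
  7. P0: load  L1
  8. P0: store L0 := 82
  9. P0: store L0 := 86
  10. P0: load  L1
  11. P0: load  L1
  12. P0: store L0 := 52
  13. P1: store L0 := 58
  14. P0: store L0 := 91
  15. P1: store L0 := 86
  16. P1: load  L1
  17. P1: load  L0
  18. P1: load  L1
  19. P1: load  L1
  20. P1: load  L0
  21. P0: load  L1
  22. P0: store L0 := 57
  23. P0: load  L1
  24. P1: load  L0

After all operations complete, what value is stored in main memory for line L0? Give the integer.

[1] P0: store L1 := 69 | P0:M(69), P1:I | bus: BusRdX
[2] P0: load  L0 | P0:E(20), P1:I | bus: BusRd
[3] P0: store L0 := 48 | P0:M(48), P1:I | bus: none
[4] P1: load  L0 | P0:O(48), P1:S(48) | bus: BusRd
[5] P0: load  L0 | P0:O(48), P1:S(48) | bus: none
[6] P0: load  L0 | P0:O(48), P1:S(48) | bus: none
[7] P0: load  L1 | P0:M(69), P1:I | bus: none
[8] P0: store L0 := 82 | P0:M(82), P1:I | bus: BusUpgr
[9] P0: store L0 := 86 | P0:M(86), P1:I | bus: none
[10] P0: load  L1 | P0:M(69), P1:I | bus: none
[11] P0: load  L1 | P0:M(69), P1:I | bus: none
[12] P0: store L0 := 52 | P0:M(52), P1:I | bus: none
[13] P1: store L0 := 58 | P0:I, P1:M(58) | bus: BusRdX,Flush
[14] P0: store L0 := 91 | P0:M(91), P1:I | bus: BusRdX,Flush
[15] P1: store L0 := 86 | P0:I, P1:M(86) | bus: BusRdX,Flush
[16] P1: load  L1 | P0:O(69), P1:S(69) | bus: BusRd
[17] P1: load  L0 | P0:I, P1:M(86) | bus: none
[18] P1: load  L1 | P0:O(69), P1:S(69) | bus: none
[19] P1: load  L1 | P0:O(69), P1:S(69) | bus: none
[20] P1: load  L0 | P0:I, P1:M(86) | bus: none
[21] P0: load  L1 | P0:O(69), P1:S(69) | bus: none
[22] P0: store L0 := 57 | P0:M(57), P1:I | bus: BusRdX,Flush
[23] P0: load  L1 | P0:O(69), P1:S(69) | bus: none
[24] P1: load  L0 | P0:O(57), P1:S(57) | bus: BusRd

memory[L0] = 86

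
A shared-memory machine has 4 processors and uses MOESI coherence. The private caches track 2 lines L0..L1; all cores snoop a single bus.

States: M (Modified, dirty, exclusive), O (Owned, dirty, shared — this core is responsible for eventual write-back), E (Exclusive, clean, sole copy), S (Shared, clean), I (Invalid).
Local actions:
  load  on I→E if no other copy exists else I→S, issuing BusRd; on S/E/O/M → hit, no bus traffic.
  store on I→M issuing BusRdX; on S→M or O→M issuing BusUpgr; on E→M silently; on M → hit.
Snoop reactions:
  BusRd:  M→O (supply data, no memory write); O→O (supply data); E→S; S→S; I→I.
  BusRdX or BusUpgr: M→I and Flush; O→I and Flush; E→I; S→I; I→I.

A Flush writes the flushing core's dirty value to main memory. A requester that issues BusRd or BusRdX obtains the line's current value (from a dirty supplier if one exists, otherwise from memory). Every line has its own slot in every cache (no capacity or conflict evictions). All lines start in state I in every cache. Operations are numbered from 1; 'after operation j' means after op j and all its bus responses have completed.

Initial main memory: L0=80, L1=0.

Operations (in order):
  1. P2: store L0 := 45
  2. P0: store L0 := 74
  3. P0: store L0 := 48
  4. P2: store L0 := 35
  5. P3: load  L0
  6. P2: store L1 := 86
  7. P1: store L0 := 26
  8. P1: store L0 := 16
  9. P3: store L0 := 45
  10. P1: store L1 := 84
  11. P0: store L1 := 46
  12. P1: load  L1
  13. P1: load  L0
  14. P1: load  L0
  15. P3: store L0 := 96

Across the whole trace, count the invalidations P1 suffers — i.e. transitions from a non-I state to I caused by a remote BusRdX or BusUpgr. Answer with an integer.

step 1: P2: store L0 := 45  ⟶  IIMI  (L0)  txn=BusRdX  M[L0]=80
step 2: P0: store L0 := 74  ⟶  MIII  (L0)  txn=BusRdX+Flush  M[L0]=45
step 3: P0: store L0 := 48  ⟶  MIII  (L0)  txn=∅  M[L0]=45
step 4: P2: store L0 := 35  ⟶  IIMI  (L0)  txn=BusRdX+Flush  M[L0]=48
step 5: P3: load  L0  ⟶  IIOS  (L0)  txn=BusRd  M[L0]=48
step 6: P2: store L1 := 86  ⟶  IIMI  (L1)  txn=BusRdX  M[L1]=0
step 7: P1: store L0 := 26  ⟶  IMII  (L0)  txn=BusRdX+Flush  M[L0]=35
step 8: P1: store L0 := 16  ⟶  IMII  (L0)  txn=∅  M[L0]=35
step 9: P3: store L0 := 45  ⟶  IIIM  (L0)  txn=BusRdX+Flush  M[L0]=16
step 10: P1: store L1 := 84  ⟶  IMII  (L1)  txn=BusRdX+Flush  M[L1]=86
step 11: P0: store L1 := 46  ⟶  MIII  (L1)  txn=BusRdX+Flush  M[L1]=84
step 12: P1: load  L1  ⟶  OSII  (L1)  txn=BusRd  M[L1]=84
step 13: P1: load  L0  ⟶  ISIO  (L0)  txn=BusRd  M[L0]=16
step 14: P1: load  L0  ⟶  ISIO  (L0)  txn=∅  M[L0]=16
step 15: P3: store L0 := 96  ⟶  IIIM  (L0)  txn=BusUpgr  M[L0]=16

invalidations = 3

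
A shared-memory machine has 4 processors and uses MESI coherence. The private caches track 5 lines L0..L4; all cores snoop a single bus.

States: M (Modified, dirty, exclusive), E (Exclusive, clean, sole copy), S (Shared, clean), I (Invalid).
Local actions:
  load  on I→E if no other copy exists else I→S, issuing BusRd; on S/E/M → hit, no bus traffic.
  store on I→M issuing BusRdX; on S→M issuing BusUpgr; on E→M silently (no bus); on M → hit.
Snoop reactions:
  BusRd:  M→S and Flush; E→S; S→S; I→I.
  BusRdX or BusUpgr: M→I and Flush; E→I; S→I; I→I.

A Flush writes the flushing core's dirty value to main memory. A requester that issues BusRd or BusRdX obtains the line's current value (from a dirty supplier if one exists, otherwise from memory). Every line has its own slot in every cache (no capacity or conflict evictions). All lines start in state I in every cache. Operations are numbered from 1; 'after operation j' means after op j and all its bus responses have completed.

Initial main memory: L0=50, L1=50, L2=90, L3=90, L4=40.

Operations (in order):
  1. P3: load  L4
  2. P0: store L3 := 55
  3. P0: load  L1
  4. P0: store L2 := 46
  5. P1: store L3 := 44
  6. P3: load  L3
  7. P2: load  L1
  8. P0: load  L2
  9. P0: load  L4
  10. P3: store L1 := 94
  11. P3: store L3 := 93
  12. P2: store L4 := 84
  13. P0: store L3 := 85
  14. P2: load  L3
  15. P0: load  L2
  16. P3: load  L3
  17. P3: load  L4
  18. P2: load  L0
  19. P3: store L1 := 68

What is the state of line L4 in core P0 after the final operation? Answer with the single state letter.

step 1: P3: load  L4  ⟶  IIIE  (L4)  txn=BusRd  M[L4]=40
step 2: P0: store L3 := 55  ⟶  MIII  (L3)  txn=BusRdX  M[L3]=90
step 3: P0: load  L1  ⟶  EIII  (L1)  txn=BusRd  M[L1]=50
step 4: P0: store L2 := 46  ⟶  MIII  (L2)  txn=BusRdX  M[L2]=90
step 5: P1: store L3 := 44  ⟶  IMII  (L3)  txn=BusRdX+Flush  M[L3]=55
step 6: P3: load  L3  ⟶  ISIS  (L3)  txn=BusRd+Flush  M[L3]=44
step 7: P2: load  L1  ⟶  SISI  (L1)  txn=BusRd  M[L1]=50
step 8: P0: load  L2  ⟶  MIII  (L2)  txn=∅  M[L2]=90
step 9: P0: load  L4  ⟶  SIIS  (L4)  txn=BusRd  M[L4]=40
step 10: P3: store L1 := 94  ⟶  IIIM  (L1)  txn=BusRdX  M[L1]=50
step 11: P3: store L3 := 93  ⟶  IIIM  (L3)  txn=BusUpgr  M[L3]=44
step 12: P2: store L4 := 84  ⟶  IIMI  (L4)  txn=BusRdX  M[L4]=40
step 13: P0: store L3 := 85  ⟶  MIII  (L3)  txn=BusRdX+Flush  M[L3]=93
step 14: P2: load  L3  ⟶  SISI  (L3)  txn=BusRd+Flush  M[L3]=85
step 15: P0: load  L2  ⟶  MIII  (L2)  txn=∅  M[L2]=90
step 16: P3: load  L3  ⟶  SISS  (L3)  txn=BusRd  M[L3]=85
step 17: P3: load  L4  ⟶  IISS  (L4)  txn=BusRd+Flush  M[L4]=84
step 18: P2: load  L0  ⟶  IIEI  (L0)  txn=BusRd  M[L0]=50
step 19: P3: store L1 := 68  ⟶  IIIM  (L1)  txn=∅  M[L1]=50

state = I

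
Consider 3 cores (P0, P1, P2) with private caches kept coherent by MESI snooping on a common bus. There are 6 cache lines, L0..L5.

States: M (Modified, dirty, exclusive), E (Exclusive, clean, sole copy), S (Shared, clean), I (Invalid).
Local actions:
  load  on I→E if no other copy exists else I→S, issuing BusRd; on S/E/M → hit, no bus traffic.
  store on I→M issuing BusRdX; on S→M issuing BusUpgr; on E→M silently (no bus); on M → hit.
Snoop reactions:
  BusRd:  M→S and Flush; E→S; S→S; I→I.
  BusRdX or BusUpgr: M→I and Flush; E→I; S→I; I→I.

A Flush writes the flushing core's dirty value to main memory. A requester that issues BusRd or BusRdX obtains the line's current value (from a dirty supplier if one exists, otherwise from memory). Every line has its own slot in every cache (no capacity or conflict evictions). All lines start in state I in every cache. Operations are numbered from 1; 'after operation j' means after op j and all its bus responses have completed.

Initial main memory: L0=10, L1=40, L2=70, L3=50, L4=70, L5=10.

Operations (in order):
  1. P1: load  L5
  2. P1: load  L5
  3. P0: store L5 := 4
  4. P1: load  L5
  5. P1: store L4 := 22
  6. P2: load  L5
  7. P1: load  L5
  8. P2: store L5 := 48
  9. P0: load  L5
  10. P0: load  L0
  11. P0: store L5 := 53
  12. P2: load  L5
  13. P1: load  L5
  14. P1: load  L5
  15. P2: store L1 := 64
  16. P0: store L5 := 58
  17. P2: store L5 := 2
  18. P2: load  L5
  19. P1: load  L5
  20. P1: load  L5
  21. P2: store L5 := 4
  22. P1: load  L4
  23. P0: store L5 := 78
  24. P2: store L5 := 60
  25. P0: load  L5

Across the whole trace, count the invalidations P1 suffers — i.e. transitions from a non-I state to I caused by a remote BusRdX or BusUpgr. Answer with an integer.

step 1: P1: load  L5  ⟶  IEI  (L5)  txn=BusRd  M[L5]=10
step 2: P1: load  L5  ⟶  IEI  (L5)  txn=∅  M[L5]=10
step 3: P0: store L5 := 4  ⟶  MII  (L5)  txn=BusRdX  M[L5]=10
step 4: P1: load  L5  ⟶  SSI  (L5)  txn=BusRd+Flush  M[L5]=4
step 5: P1: store L4 := 22  ⟶  IMI  (L4)  txn=BusRdX  M[L4]=70
step 6: P2: load  L5  ⟶  SSS  (L5)  txn=BusRd  M[L5]=4
step 7: P1: load  L5  ⟶  SSS  (L5)  txn=∅  M[L5]=4
step 8: P2: store L5 := 48  ⟶  IIM  (L5)  txn=BusUpgr  M[L5]=4
step 9: P0: load  L5  ⟶  SIS  (L5)  txn=BusRd+Flush  M[L5]=48
step 10: P0: load  L0  ⟶  EII  (L0)  txn=BusRd  M[L0]=10
step 11: P0: store L5 := 53  ⟶  MII  (L5)  txn=BusUpgr  M[L5]=48
step 12: P2: load  L5  ⟶  SIS  (L5)  txn=BusRd+Flush  M[L5]=53
step 13: P1: load  L5  ⟶  SSS  (L5)  txn=BusRd  M[L5]=53
step 14: P1: load  L5  ⟶  SSS  (L5)  txn=∅  M[L5]=53
step 15: P2: store L1 := 64  ⟶  IIM  (L1)  txn=BusRdX  M[L1]=40
step 16: P0: store L5 := 58  ⟶  MII  (L5)  txn=BusUpgr  M[L5]=53
step 17: P2: store L5 := 2  ⟶  IIM  (L5)  txn=BusRdX+Flush  M[L5]=58
step 18: P2: load  L5  ⟶  IIM  (L5)  txn=∅  M[L5]=58
step 19: P1: load  L5  ⟶  ISS  (L5)  txn=BusRd+Flush  M[L5]=2
step 20: P1: load  L5  ⟶  ISS  (L5)  txn=∅  M[L5]=2
step 21: P2: store L5 := 4  ⟶  IIM  (L5)  txn=BusUpgr  M[L5]=2
step 22: P1: load  L4  ⟶  IMI  (L4)  txn=∅  M[L4]=70
step 23: P0: store L5 := 78  ⟶  MII  (L5)  txn=BusRdX+Flush  M[L5]=4
step 24: P2: store L5 := 60  ⟶  IIM  (L5)  txn=BusRdX+Flush  M[L5]=78
step 25: P0: load  L5  ⟶  SIS  (L5)  txn=BusRd+Flush  M[L5]=60

invalidations = 4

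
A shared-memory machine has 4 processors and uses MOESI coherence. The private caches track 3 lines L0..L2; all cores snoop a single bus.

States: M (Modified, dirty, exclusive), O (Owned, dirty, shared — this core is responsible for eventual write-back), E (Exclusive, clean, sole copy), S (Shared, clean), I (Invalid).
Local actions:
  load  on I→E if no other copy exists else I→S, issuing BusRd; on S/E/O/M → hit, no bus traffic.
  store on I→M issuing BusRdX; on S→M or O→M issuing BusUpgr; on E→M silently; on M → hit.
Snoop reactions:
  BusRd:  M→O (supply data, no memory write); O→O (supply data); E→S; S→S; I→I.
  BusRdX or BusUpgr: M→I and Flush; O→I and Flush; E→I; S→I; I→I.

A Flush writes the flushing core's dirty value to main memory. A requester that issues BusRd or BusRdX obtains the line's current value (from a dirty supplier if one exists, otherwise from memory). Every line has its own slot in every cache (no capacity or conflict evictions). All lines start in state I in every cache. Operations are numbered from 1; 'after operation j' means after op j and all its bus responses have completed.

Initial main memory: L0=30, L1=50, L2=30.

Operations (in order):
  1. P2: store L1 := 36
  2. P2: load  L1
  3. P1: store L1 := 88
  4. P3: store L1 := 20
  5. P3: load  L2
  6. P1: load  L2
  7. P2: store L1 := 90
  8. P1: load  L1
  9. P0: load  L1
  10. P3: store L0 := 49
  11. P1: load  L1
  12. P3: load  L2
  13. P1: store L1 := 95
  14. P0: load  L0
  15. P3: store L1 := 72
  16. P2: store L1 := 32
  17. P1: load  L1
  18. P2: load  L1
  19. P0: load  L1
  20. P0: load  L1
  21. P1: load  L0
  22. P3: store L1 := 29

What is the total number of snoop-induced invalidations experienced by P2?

step 1: P2: store L1 := 36  ⟶  IIMI  (L1)  txn=BusRdX  M[L1]=50
step 2: P2: load  L1  ⟶  IIMI  (L1)  txn=∅  M[L1]=50
step 3: P1: store L1 := 88  ⟶  IMII  (L1)  txn=BusRdX+Flush  M[L1]=36
step 4: P3: store L1 := 20  ⟶  IIIM  (L1)  txn=BusRdX+Flush  M[L1]=88
step 5: P3: load  L2  ⟶  IIIE  (L2)  txn=BusRd  M[L2]=30
step 6: P1: load  L2  ⟶  ISIS  (L2)  txn=BusRd  M[L2]=30
step 7: P2: store L1 := 90  ⟶  IIMI  (L1)  txn=BusRdX+Flush  M[L1]=20
step 8: P1: load  L1  ⟶  ISOI  (L1)  txn=BusRd  M[L1]=20
step 9: P0: load  L1  ⟶  SSOI  (L1)  txn=BusRd  M[L1]=20
step 10: P3: store L0 := 49  ⟶  IIIM  (L0)  txn=BusRdX  M[L0]=30
step 11: P1: load  L1  ⟶  SSOI  (L1)  txn=∅  M[L1]=20
step 12: P3: load  L2  ⟶  ISIS  (L2)  txn=∅  M[L2]=30
step 13: P1: store L1 := 95  ⟶  IMII  (L1)  txn=BusUpgr+Flush  M[L1]=90
step 14: P0: load  L0  ⟶  SIIO  (L0)  txn=BusRd  M[L0]=30
step 15: P3: store L1 := 72  ⟶  IIIM  (L1)  txn=BusRdX+Flush  M[L1]=95
step 16: P2: store L1 := 32  ⟶  IIMI  (L1)  txn=BusRdX+Flush  M[L1]=72
step 17: P1: load  L1  ⟶  ISOI  (L1)  txn=BusRd  M[L1]=72
step 18: P2: load  L1  ⟶  ISOI  (L1)  txn=∅  M[L1]=72
step 19: P0: load  L1  ⟶  SSOI  (L1)  txn=BusRd  M[L1]=72
step 20: P0: load  L1  ⟶  SSOI  (L1)  txn=∅  M[L1]=72
step 21: P1: load  L0  ⟶  SSIO  (L0)  txn=BusRd  M[L0]=30
step 22: P3: store L1 := 29  ⟶  IIIM  (L1)  txn=BusRdX+Flush  M[L1]=32

invalidations = 3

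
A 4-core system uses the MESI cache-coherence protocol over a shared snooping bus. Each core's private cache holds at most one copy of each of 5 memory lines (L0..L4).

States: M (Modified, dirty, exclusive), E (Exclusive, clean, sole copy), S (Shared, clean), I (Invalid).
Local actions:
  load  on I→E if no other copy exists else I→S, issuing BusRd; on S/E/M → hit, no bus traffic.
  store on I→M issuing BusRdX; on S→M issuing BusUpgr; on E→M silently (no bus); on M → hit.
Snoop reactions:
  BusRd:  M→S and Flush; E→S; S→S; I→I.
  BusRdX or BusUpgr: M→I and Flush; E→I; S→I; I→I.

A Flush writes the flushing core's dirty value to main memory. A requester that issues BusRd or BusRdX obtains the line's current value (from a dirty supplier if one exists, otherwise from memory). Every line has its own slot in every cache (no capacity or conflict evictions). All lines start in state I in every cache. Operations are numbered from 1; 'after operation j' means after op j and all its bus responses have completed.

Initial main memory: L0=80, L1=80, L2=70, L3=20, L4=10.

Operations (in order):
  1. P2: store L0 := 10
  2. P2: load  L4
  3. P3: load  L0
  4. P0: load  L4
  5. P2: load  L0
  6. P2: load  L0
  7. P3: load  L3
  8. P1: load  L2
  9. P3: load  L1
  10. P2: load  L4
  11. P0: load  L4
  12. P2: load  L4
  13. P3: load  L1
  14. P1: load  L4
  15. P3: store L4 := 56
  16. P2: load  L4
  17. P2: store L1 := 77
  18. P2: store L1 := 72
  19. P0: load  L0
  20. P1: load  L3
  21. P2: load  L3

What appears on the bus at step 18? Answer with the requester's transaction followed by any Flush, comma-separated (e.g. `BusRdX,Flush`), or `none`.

bus = none

  op1 P2: store L0 := 10 → I/I/M/I on L0; bus BusRdX; mem=80
  op2 P2: load  L4 → I/I/E/I on L4; bus BusRd; mem=10
  op3 P3: load  L0 → I/I/S/S on L0; bus BusRd Flush; mem=10
  op4 P0: load  L4 → S/I/S/I on L4; bus BusRd; mem=10
  op5 P2: load  L0 → I/I/S/S on L0; bus (none); mem=10
  op6 P2: load  L0 → I/I/S/S on L0; bus (none); mem=10
  op7 P3: load  L3 → I/I/I/E on L3; bus BusRd; mem=20
  op8 P1: load  L2 → I/E/I/I on L2; bus BusRd; mem=70
  op9 P3: load  L1 → I/I/I/E on L1; bus BusRd; mem=80
  op10 P2: load  L4 → S/I/S/I on L4; bus (none); mem=10
  op11 P0: load  L4 → S/I/S/I on L4; bus (none); mem=10
  op12 P2: load  L4 → S/I/S/I on L4; bus (none); mem=10
  op13 P3: load  L1 → I/I/I/E on L1; bus (none); mem=80
  op14 P1: load  L4 → S/S/S/I on L4; bus BusRd; mem=10
  op15 P3: store L4 := 56 → I/I/I/M on L4; bus BusRdX; mem=10
  op16 P2: load  L4 → I/I/S/S on L4; bus BusRd Flush; mem=56
  op17 P2: store L1 := 77 → I/I/M/I on L1; bus BusRdX; mem=80
  op18 P2: store L1 := 72 → I/I/M/I on L1; bus (none); mem=80
  op19 P0: load  L0 → S/I/S/S on L0; bus BusRd; mem=10
  op20 P1: load  L3 → I/S/I/S on L3; bus BusRd; mem=20
  op21 P2: load  L3 → I/S/S/S on L3; bus BusRd; mem=20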